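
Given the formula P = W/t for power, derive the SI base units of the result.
Units of each symbol in P = W/t:
  W (work): kg·m²/s²
  t (time): s  → in the denominator, contributes 1/s

Multiplying the contributions: [kg·m²/s²] · [1/s]
Adding exponents of each base unit: kg: 1, m: 2, s: -3
SI base units of power: kg·m²/s³

Answer: kg·m²/s³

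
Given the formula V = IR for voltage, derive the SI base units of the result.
Units of each symbol in V = IR:
  I (current): A
  R (resistance, in ohms): kg·m²/(s³·A²)

Multiplying the contributions: [A] · [kg·m²/(s³·A²)]
Adding exponents of each base unit: kg: 1, m: 2, s: -3, A: -1
SI base units of voltage: kg·m²/(s³·A)

Answer: kg·m²/(s³·A)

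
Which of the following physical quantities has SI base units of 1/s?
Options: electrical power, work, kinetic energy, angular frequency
Checking the SI base units of each option:
  electrical power (P = IV): kg·m²/s³  ✗
  work (W = Fd): kg·m²/s²  ✗
  kinetic energy (E = ½mv²): kg·m²/s²  ✗
  angular frequency (ω = 2πf): 1/s  ✓ matches

Only angular frequency has units 1/s.

Answer: angular frequency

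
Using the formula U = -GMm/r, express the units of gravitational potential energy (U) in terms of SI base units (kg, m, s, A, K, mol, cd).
Units of each symbol in U = -GMm/r:
  G (gravitational constant): m³/(kg·s²)
  M (mass): kg
  m (mass): kg
  r (distance): m  → in the denominator, contributes 1/m
  The minus sign does not affect the units.

Multiplying the contributions: [m³/(kg·s²)] · [kg] · [kg] · [1/m]
Adding exponents of each base unit: kg: 1, m: 2, s: -2
SI base units of gravitational potential energy: kg·m²/s²

Answer: kg·m²/s²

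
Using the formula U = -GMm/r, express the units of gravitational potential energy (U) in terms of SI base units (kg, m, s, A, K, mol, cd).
Units of each symbol in U = -GMm/r:
  G (gravitational constant): m³/(kg·s²)
  M (mass): kg
  m (mass): kg
  r (distance): m  → in the denominator, contributes 1/m
  The minus sign does not affect the units.

Multiplying the contributions: [m³/(kg·s²)] · [kg] · [kg] · [1/m]
Adding exponents of each base unit: kg: 1, m: 2, s: -2
SI base units of gravitational potential energy: kg·m²/s²

Answer: kg·m²/s²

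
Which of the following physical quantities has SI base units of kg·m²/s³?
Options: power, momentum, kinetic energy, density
Checking the SI base units of each option:
  power (P = W/t): kg·m²/s³  ✓ matches
  momentum (p = mv): kg·m/s  ✗
  kinetic energy (E = ½mv²): kg·m²/s²  ✗
  density (ρ = m/V): kg/m³  ✗

Only power has units kg·m²/s³.

Answer: power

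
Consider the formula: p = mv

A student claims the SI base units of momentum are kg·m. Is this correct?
Units of each symbol in p = mv:
  m (mass): kg
  v (velocity): m/s

Multiplying the contributions: [kg] · [m/s]
Adding exponents of each base unit: kg: 1, m: 1, s: -1
SI base units of momentum: kg·m/s

The claimed units kg·m (exponents kg: 1, m: 1) do not match the derived units kg·m/s (exponents kg: 1, m: 1, s: -1), so the claim is incorrect.

Answer: No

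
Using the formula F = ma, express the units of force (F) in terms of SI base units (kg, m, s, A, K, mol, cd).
Units of each symbol in F = ma:
  m (mass): kg
  a (acceleration): m/s²

Multiplying the contributions: [kg] · [m/s²]
Adding exponents of each base unit: kg: 1, m: 1, s: -2
SI base units of force: kg·m/s²

Answer: kg·m/s²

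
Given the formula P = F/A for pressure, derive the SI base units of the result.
Units of each symbol in P = F/A:
  F (force): kg·m/s²
  A (area): m²  → in the denominator, contributes 1/m²

Multiplying the contributions: [kg·m/s²] · [1/m²]
Adding exponents of each base unit: kg: 1, m: -1, s: -2
SI base units of pressure: kg/(m·s²)

Answer: kg/(m·s²)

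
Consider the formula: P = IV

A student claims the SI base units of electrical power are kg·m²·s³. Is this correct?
Units of each symbol in P = IV:
  I (current): A
  V (voltage, in volts): kg·m²/(s³·A)

Multiplying the contributions: [A] · [kg·m²/(s³·A)]
Adding exponents of each base unit: kg: 1, m: 2, s: -3
SI base units of electrical power: kg·m²/s³

The claimed units kg·m²·s³ (exponents kg: 1, m: 2, s: 3) do not match the derived units kg·m²/s³ (exponents kg: 1, m: 2, s: -3), so the claim is incorrect.

Answer: No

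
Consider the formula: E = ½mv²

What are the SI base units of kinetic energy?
Units of each symbol in E = ½mv²:
  m (mass): kg
  v (speed): m/s  → to the power 2, contributes m²/s²
  The factor ½ is dimensionless.

Multiplying the contributions: [kg] · [m²/s²]
Adding exponents of each base unit: kg: 1, m: 2, s: -2
SI base units of kinetic energy: kg·m²/s²

Answer: kg·m²/s²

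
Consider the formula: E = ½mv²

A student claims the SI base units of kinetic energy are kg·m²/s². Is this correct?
Units of each symbol in E = ½mv²:
  m (mass): kg
  v (speed): m/s  → to the power 2, contributes m²/s²
  The factor ½ is dimensionless.

Multiplying the contributions: [kg] · [m²/s²]
Adding exponents of each base unit: kg: 1, m: 2, s: -2
SI base units of kinetic energy: kg·m²/s²

The claimed units kg·m²/s² match the derived units, so the claim is correct.

Answer: Yes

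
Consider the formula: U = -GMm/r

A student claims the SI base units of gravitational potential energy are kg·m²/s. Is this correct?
Units of each symbol in U = -GMm/r:
  G (gravitational constant): m³/(kg·s²)
  M (mass): kg
  m (mass): kg
  r (distance): m  → in the denominator, contributes 1/m
  The minus sign does not affect the units.

Multiplying the contributions: [m³/(kg·s²)] · [kg] · [kg] · [1/m]
Adding exponents of each base unit: kg: 1, m: 2, s: -2
SI base units of gravitational potential energy: kg·m²/s²

The claimed units kg·m²/s (exponents kg: 1, m: 2, s: -1) do not match the derived units kg·m²/s² (exponents kg: 1, m: 2, s: -2), so the claim is incorrect.

Answer: No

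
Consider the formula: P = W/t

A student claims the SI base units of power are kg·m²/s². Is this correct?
Units of each symbol in P = W/t:
  W (work): kg·m²/s²
  t (time): s  → in the denominator, contributes 1/s

Multiplying the contributions: [kg·m²/s²] · [1/s]
Adding exponents of each base unit: kg: 1, m: 2, s: -3
SI base units of power: kg·m²/s³

The claimed units kg·m²/s² (exponents kg: 1, m: 2, s: -2) do not match the derived units kg·m²/s³ (exponents kg: 1, m: 2, s: -3), so the claim is incorrect.

Answer: No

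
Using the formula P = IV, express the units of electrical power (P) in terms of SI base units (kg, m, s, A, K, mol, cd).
Units of each symbol in P = IV:
  I (current): A
  V (voltage, in volts): kg·m²/(s³·A)

Multiplying the contributions: [A] · [kg·m²/(s³·A)]
Adding exponents of each base unit: kg: 1, m: 2, s: -3
SI base units of electrical power: kg·m²/s³

Answer: kg·m²/s³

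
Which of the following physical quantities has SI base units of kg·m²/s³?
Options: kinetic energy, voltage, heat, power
Checking the SI base units of each option:
  kinetic energy (E = ½mv²): kg·m²/s²  ✗
  voltage (V = IR): kg·m²/(s³·A)  ✗
  heat (Q = mcΔT): kg·m²/s²  ✗
  power (P = W/t): kg·m²/s³  ✓ matches

Only power has units kg·m²/s³.

Answer: power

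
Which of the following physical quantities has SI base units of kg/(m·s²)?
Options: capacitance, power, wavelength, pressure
Checking the SI base units of each option:
  capacitance (C = Q/V): s⁴·A²/(kg·m²)  ✗
  power (P = W/t): kg·m²/s³  ✗
  wavelength (λ = v/f): m  ✗
  pressure (P = F/A): kg/(m·s²)  ✓ matches

Only pressure has units kg/(m·s²).

Answer: pressure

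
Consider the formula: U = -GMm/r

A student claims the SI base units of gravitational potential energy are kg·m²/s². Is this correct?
Units of each symbol in U = -GMm/r:
  G (gravitational constant): m³/(kg·s²)
  M (mass): kg
  m (mass): kg
  r (distance): m  → in the denominator, contributes 1/m
  The minus sign does not affect the units.

Multiplying the contributions: [m³/(kg·s²)] · [kg] · [kg] · [1/m]
Adding exponents of each base unit: kg: 1, m: 2, s: -2
SI base units of gravitational potential energy: kg·m²/s²

The claimed units kg·m²/s² match the derived units, so the claim is correct.

Answer: Yes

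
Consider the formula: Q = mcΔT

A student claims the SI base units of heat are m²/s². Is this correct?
Units of each symbol in Q = mcΔT:
  m (mass): kg
  c (specific heat capacity, in J/(kg·K)): m²/(s²·K)
  ΔT (temperature change): K

Multiplying the contributions: [kg] · [m²/(s²·K)] · [K]
Adding exponents of each base unit: kg: 1, m: 2, s: -2
SI base units of heat: kg·m²/s²

The claimed units m²/s² (exponents m: 2, s: -2) do not match the derived units kg·m²/s² (exponents kg: 1, m: 2, s: -2), so the claim is incorrect.

Answer: No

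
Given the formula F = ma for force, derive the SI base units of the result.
Units of each symbol in F = ma:
  m (mass): kg
  a (acceleration): m/s²

Multiplying the contributions: [kg] · [m/s²]
Adding exponents of each base unit: kg: 1, m: 1, s: -2
SI base units of force: kg·m/s²

Answer: kg·m/s²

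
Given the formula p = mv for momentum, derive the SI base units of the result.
Units of each symbol in p = mv:
  m (mass): kg
  v (velocity): m/s

Multiplying the contributions: [kg] · [m/s]
Adding exponents of each base unit: kg: 1, m: 1, s: -1
SI base units of momentum: kg·m/s

Answer: kg·m/s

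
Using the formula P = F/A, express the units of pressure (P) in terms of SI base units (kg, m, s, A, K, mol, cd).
Units of each symbol in P = F/A:
  F (force): kg·m/s²
  A (area): m²  → in the denominator, contributes 1/m²

Multiplying the contributions: [kg·m/s²] · [1/m²]
Adding exponents of each base unit: kg: 1, m: -1, s: -2
SI base units of pressure: kg/(m·s²)

Answer: kg/(m·s²)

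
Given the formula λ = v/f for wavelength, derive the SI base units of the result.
Units of each symbol in λ = v/f:
  v (wave speed): m/s
  f (frequency): 1/s  → in the denominator, contributes s

Multiplying the contributions: [m/s] · [s]
Adding exponents of each base unit: m: 1
SI base units of wavelength: m

Answer: m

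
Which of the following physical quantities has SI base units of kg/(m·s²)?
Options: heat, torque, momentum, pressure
Checking the SI base units of each option:
  heat (Q = mcΔT): kg·m²/s²  ✗
  torque (τ = Fr): kg·m²/s²  ✗
  momentum (p = mv): kg·m/s  ✗
  pressure (P = F/A): kg/(m·s²)  ✓ matches

Only pressure has units kg/(m·s²).

Answer: pressure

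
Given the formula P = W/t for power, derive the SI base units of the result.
Units of each symbol in P = W/t:
  W (work): kg·m²/s²
  t (time): s  → in the denominator, contributes 1/s

Multiplying the contributions: [kg·m²/s²] · [1/s]
Adding exponents of each base unit: kg: 1, m: 2, s: -3
SI base units of power: kg·m²/s³

Answer: kg·m²/s³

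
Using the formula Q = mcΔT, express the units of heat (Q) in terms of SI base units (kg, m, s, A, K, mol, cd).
Units of each symbol in Q = mcΔT:
  m (mass): kg
  c (specific heat capacity, in J/(kg·K)): m²/(s²·K)
  ΔT (temperature change): K

Multiplying the contributions: [kg] · [m²/(s²·K)] · [K]
Adding exponents of each base unit: kg: 1, m: 2, s: -2
SI base units of heat: kg·m²/s²

Answer: kg·m²/s²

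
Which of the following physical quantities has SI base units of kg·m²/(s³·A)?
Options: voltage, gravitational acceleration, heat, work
Checking the SI base units of each option:
  voltage (V = IR): kg·m²/(s³·A)  ✓ matches
  gravitational acceleration (g = GM/r²): m/s²  ✗
  heat (Q = mcΔT): kg·m²/s²  ✗
  work (W = Fd): kg·m²/s²  ✗

Only voltage has units kg·m²/(s³·A).

Answer: voltage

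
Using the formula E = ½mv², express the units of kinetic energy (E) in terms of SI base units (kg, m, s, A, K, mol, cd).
Units of each symbol in E = ½mv²:
  m (mass): kg
  v (speed): m/s  → to the power 2, contributes m²/s²
  The factor ½ is dimensionless.

Multiplying the contributions: [kg] · [m²/s²]
Adding exponents of each base unit: kg: 1, m: 2, s: -2
SI base units of kinetic energy: kg·m²/s²

Answer: kg·m²/s²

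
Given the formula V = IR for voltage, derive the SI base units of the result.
Units of each symbol in V = IR:
  I (current): A
  R (resistance, in ohms): kg·m²/(s³·A²)

Multiplying the contributions: [A] · [kg·m²/(s³·A²)]
Adding exponents of each base unit: kg: 1, m: 2, s: -3, A: -1
SI base units of voltage: kg·m²/(s³·A)

Answer: kg·m²/(s³·A)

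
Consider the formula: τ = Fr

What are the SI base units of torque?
Units of each symbol in τ = Fr:
  F (force): kg·m/s²
  r (lever arm): m

Multiplying the contributions: [kg·m/s²] · [m]
Adding exponents of each base unit: kg: 1, m: 2, s: -2
SI base units of torque: kg·m²/s²

Answer: kg·m²/s²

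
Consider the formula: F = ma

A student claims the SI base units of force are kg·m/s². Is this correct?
Units of each symbol in F = ma:
  m (mass): kg
  a (acceleration): m/s²

Multiplying the contributions: [kg] · [m/s²]
Adding exponents of each base unit: kg: 1, m: 1, s: -2
SI base units of force: kg·m/s²

The claimed units kg·m/s² match the derived units, so the claim is correct.

Answer: Yes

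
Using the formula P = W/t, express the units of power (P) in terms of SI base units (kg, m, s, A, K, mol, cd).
Units of each symbol in P = W/t:
  W (work): kg·m²/s²
  t (time): s  → in the denominator, contributes 1/s

Multiplying the contributions: [kg·m²/s²] · [1/s]
Adding exponents of each base unit: kg: 1, m: 2, s: -3
SI base units of power: kg·m²/s³

Answer: kg·m²/s³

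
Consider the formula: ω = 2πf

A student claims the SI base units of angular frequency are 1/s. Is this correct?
Units of each symbol in ω = 2πf:
  f (frequency): 1/s
  The factor 2π is dimensionless.

Multiplying the contributions: [1/s]
Adding exponents of each base unit: s: -1
SI base units of angular frequency: 1/s

The claimed units 1/s match the derived units, so the claim is correct.

Answer: Yes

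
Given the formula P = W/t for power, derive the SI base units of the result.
Units of each symbol in P = W/t:
  W (work): kg·m²/s²
  t (time): s  → in the denominator, contributes 1/s

Multiplying the contributions: [kg·m²/s²] · [1/s]
Adding exponents of each base unit: kg: 1, m: 2, s: -3
SI base units of power: kg·m²/s³

Answer: kg·m²/s³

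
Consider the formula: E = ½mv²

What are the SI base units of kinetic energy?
Units of each symbol in E = ½mv²:
  m (mass): kg
  v (speed): m/s  → to the power 2, contributes m²/s²
  The factor ½ is dimensionless.

Multiplying the contributions: [kg] · [m²/s²]
Adding exponents of each base unit: kg: 1, m: 2, s: -2
SI base units of kinetic energy: kg·m²/s²

Answer: kg·m²/s²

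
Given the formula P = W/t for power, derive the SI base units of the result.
Units of each symbol in P = W/t:
  W (work): kg·m²/s²
  t (time): s  → in the denominator, contributes 1/s

Multiplying the contributions: [kg·m²/s²] · [1/s]
Adding exponents of each base unit: kg: 1, m: 2, s: -3
SI base units of power: kg·m²/s³

Answer: kg·m²/s³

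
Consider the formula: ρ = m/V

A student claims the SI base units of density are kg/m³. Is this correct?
Units of each symbol in ρ = m/V:
  m (mass): kg
  V (volume): m³  → in the denominator, contributes 1/m³

Multiplying the contributions: [kg] · [1/m³]
Adding exponents of each base unit: kg: 1, m: -3
SI base units of density: kg/m³

The claimed units kg/m³ match the derived units, so the claim is correct.

Answer: Yes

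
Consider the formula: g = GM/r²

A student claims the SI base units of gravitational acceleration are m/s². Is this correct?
Units of each symbol in g = GM/r²:
  G (gravitational constant): m³/(kg·s²)
  M (mass): kg
  r (distance): m  → to the power 2 in the denominator, contributes 1/m²

Multiplying the contributions: [m³/(kg·s²)] · [kg] · [1/m²]
Adding exponents of each base unit: m: 1, s: -2
SI base units of gravitational acceleration: m/s²

The claimed units m/s² match the derived units, so the claim is correct.

Answer: Yes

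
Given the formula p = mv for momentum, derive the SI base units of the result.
Units of each symbol in p = mv:
  m (mass): kg
  v (velocity): m/s

Multiplying the contributions: [kg] · [m/s]
Adding exponents of each base unit: kg: 1, m: 1, s: -1
SI base units of momentum: kg·m/s

Answer: kg·m/s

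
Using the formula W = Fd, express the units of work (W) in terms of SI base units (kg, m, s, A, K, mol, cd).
Units of each symbol in W = Fd:
  F (force): kg·m/s²
  d (displacement): m

Multiplying the contributions: [kg·m/s²] · [m]
Adding exponents of each base unit: kg: 1, m: 2, s: -2
SI base units of work: kg·m²/s²

Answer: kg·m²/s²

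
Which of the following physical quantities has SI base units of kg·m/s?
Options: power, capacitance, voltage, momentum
Checking the SI base units of each option:
  power (P = W/t): kg·m²/s³  ✗
  capacitance (C = Q/V): s⁴·A²/(kg·m²)  ✗
  voltage (V = IR): kg·m²/(s³·A)  ✗
  momentum (p = mv): kg·m/s  ✓ matches

Only momentum has units kg·m/s.

Answer: momentum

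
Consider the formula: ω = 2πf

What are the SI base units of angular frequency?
Units of each symbol in ω = 2πf:
  f (frequency): 1/s
  The factor 2π is dimensionless.

Multiplying the contributions: [1/s]
Adding exponents of each base unit: s: -1
SI base units of angular frequency: 1/s

Answer: 1/s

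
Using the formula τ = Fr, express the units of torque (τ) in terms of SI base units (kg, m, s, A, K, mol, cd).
Units of each symbol in τ = Fr:
  F (force): kg·m/s²
  r (lever arm): m

Multiplying the contributions: [kg·m/s²] · [m]
Adding exponents of each base unit: kg: 1, m: 2, s: -2
SI base units of torque: kg·m²/s²

Answer: kg·m²/s²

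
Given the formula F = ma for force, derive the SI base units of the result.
Units of each symbol in F = ma:
  m (mass): kg
  a (acceleration): m/s²

Multiplying the contributions: [kg] · [m/s²]
Adding exponents of each base unit: kg: 1, m: 1, s: -2
SI base units of force: kg·m/s²

Answer: kg·m/s²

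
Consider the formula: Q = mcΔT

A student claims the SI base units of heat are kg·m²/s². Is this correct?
Units of each symbol in Q = mcΔT:
  m (mass): kg
  c (specific heat capacity, in J/(kg·K)): m²/(s²·K)
  ΔT (temperature change): K

Multiplying the contributions: [kg] · [m²/(s²·K)] · [K]
Adding exponents of each base unit: kg: 1, m: 2, s: -2
SI base units of heat: kg·m²/s²

The claimed units kg·m²/s² match the derived units, so the claim is correct.

Answer: Yes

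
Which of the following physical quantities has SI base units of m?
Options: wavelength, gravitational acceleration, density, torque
Checking the SI base units of each option:
  wavelength (λ = v/f): m  ✓ matches
  gravitational acceleration (g = GM/r²): m/s²  ✗
  density (ρ = m/V): kg/m³  ✗
  torque (τ = Fr): kg·m²/s²  ✗

Only wavelength has units m.

Answer: wavelength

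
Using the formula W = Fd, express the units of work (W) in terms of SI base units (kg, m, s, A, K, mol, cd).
Units of each symbol in W = Fd:
  F (force): kg·m/s²
  d (displacement): m

Multiplying the contributions: [kg·m/s²] · [m]
Adding exponents of each base unit: kg: 1, m: 2, s: -2
SI base units of work: kg·m²/s²

Answer: kg·m²/s²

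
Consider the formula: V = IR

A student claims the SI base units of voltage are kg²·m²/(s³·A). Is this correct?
Units of each symbol in V = IR:
  I (current): A
  R (resistance, in ohms): kg·m²/(s³·A²)

Multiplying the contributions: [A] · [kg·m²/(s³·A²)]
Adding exponents of each base unit: kg: 1, m: 2, s: -3, A: -1
SI base units of voltage: kg·m²/(s³·A)

The claimed units kg²·m²/(s³·A) (exponents kg: 2, m: 2, s: -3, A: -1) do not match the derived units kg·m²/(s³·A) (exponents kg: 1, m: 2, s: -3, A: -1), so the claim is incorrect.

Answer: No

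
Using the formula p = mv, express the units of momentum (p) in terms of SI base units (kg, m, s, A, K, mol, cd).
Units of each symbol in p = mv:
  m (mass): kg
  v (velocity): m/s

Multiplying the contributions: [kg] · [m/s]
Adding exponents of each base unit: kg: 1, m: 1, s: -1
SI base units of momentum: kg·m/s

Answer: kg·m/s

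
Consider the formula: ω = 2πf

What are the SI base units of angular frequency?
Units of each symbol in ω = 2πf:
  f (frequency): 1/s
  The factor 2π is dimensionless.

Multiplying the contributions: [1/s]
Adding exponents of each base unit: s: -1
SI base units of angular frequency: 1/s

Answer: 1/s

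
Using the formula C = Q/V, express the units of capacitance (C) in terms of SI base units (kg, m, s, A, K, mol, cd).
Units of each symbol in C = Q/V:
  Q (charge, in coulombs): s·A
  V (voltage, in volts): kg·m²/(s³·A)  → in the denominator, contributes s³·A/(kg·m²)

Multiplying the contributions: [s·A] · [s³·A/(kg·m²)]
Adding exponents of each base unit: kg: -1, m: -2, s: 4, A: 2
SI base units of capacitance: s⁴·A²/(kg·m²)

Answer: s⁴·A²/(kg·m²)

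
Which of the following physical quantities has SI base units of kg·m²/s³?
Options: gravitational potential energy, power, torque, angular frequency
Checking the SI base units of each option:
  gravitational potential energy (U = -GMm/r): kg·m²/s²  ✗
  power (P = W/t): kg·m²/s³  ✓ matches
  torque (τ = Fr): kg·m²/s²  ✗
  angular frequency (ω = 2πf): 1/s  ✗

Only power has units kg·m²/s³.

Answer: power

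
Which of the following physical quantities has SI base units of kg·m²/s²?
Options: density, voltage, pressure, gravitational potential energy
Checking the SI base units of each option:
  density (ρ = m/V): kg/m³  ✗
  voltage (V = IR): kg·m²/(s³·A)  ✗
  pressure (P = F/A): kg/(m·s²)  ✗
  gravitational potential energy (U = -GMm/r): kg·m²/s²  ✓ matches

Only gravitational potential energy has units kg·m²/s².

Answer: gravitational potential energy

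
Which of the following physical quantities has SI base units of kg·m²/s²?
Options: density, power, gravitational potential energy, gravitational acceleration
Checking the SI base units of each option:
  density (ρ = m/V): kg/m³  ✗
  power (P = W/t): kg·m²/s³  ✗
  gravitational potential energy (U = -GMm/r): kg·m²/s²  ✓ matches
  gravitational acceleration (g = GM/r²): m/s²  ✗

Only gravitational potential energy has units kg·m²/s².

Answer: gravitational potential energy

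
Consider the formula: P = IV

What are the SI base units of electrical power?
Units of each symbol in P = IV:
  I (current): A
  V (voltage, in volts): kg·m²/(s³·A)

Multiplying the contributions: [A] · [kg·m²/(s³·A)]
Adding exponents of each base unit: kg: 1, m: 2, s: -3
SI base units of electrical power: kg·m²/s³

Answer: kg·m²/s³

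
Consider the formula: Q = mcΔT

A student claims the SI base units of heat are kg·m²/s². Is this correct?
Units of each symbol in Q = mcΔT:
  m (mass): kg
  c (specific heat capacity, in J/(kg·K)): m²/(s²·K)
  ΔT (temperature change): K

Multiplying the contributions: [kg] · [m²/(s²·K)] · [K]
Adding exponents of each base unit: kg: 1, m: 2, s: -2
SI base units of heat: kg·m²/s²

The claimed units kg·m²/s² match the derived units, so the claim is correct.

Answer: Yes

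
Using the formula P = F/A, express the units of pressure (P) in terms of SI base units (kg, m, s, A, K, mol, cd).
Units of each symbol in P = F/A:
  F (force): kg·m/s²
  A (area): m²  → in the denominator, contributes 1/m²

Multiplying the contributions: [kg·m/s²] · [1/m²]
Adding exponents of each base unit: kg: 1, m: -1, s: -2
SI base units of pressure: kg/(m·s²)

Answer: kg/(m·s²)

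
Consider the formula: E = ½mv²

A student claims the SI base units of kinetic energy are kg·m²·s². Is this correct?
Units of each symbol in E = ½mv²:
  m (mass): kg
  v (speed): m/s  → to the power 2, contributes m²/s²
  The factor ½ is dimensionless.

Multiplying the contributions: [kg] · [m²/s²]
Adding exponents of each base unit: kg: 1, m: 2, s: -2
SI base units of kinetic energy: kg·m²/s²

The claimed units kg·m²·s² (exponents kg: 1, m: 2, s: 2) do not match the derived units kg·m²/s² (exponents kg: 1, m: 2, s: -2), so the claim is incorrect.

Answer: No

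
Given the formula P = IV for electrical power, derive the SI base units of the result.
Units of each symbol in P = IV:
  I (current): A
  V (voltage, in volts): kg·m²/(s³·A)

Multiplying the contributions: [A] · [kg·m²/(s³·A)]
Adding exponents of each base unit: kg: 1, m: 2, s: -3
SI base units of electrical power: kg·m²/s³

Answer: kg·m²/s³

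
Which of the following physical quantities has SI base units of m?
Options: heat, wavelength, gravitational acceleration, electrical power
Checking the SI base units of each option:
  heat (Q = mcΔT): kg·m²/s²  ✗
  wavelength (λ = v/f): m  ✓ matches
  gravitational acceleration (g = GM/r²): m/s²  ✗
  electrical power (P = IV): kg·m²/s³  ✗

Only wavelength has units m.

Answer: wavelength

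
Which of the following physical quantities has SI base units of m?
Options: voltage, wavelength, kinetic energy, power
Checking the SI base units of each option:
  voltage (V = IR): kg·m²/(s³·A)  ✗
  wavelength (λ = v/f): m  ✓ matches
  kinetic energy (E = ½mv²): kg·m²/s²  ✗
  power (P = W/t): kg·m²/s³  ✗

Only wavelength has units m.

Answer: wavelength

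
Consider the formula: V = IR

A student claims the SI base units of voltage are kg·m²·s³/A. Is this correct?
Units of each symbol in V = IR:
  I (current): A
  R (resistance, in ohms): kg·m²/(s³·A²)

Multiplying the contributions: [A] · [kg·m²/(s³·A²)]
Adding exponents of each base unit: kg: 1, m: 2, s: -3, A: -1
SI base units of voltage: kg·m²/(s³·A)

The claimed units kg·m²·s³/A (exponents kg: 1, m: 2, s: 3, A: -1) do not match the derived units kg·m²/(s³·A) (exponents kg: 1, m: 2, s: -3, A: -1), so the claim is incorrect.

Answer: No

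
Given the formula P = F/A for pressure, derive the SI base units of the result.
Units of each symbol in P = F/A:
  F (force): kg·m/s²
  A (area): m²  → in the denominator, contributes 1/m²

Multiplying the contributions: [kg·m/s²] · [1/m²]
Adding exponents of each base unit: kg: 1, m: -1, s: -2
SI base units of pressure: kg/(m·s²)

Answer: kg/(m·s²)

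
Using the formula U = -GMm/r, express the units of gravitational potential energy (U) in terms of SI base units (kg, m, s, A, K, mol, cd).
Units of each symbol in U = -GMm/r:
  G (gravitational constant): m³/(kg·s²)
  M (mass): kg
  m (mass): kg
  r (distance): m  → in the denominator, contributes 1/m
  The minus sign does not affect the units.

Multiplying the contributions: [m³/(kg·s²)] · [kg] · [kg] · [1/m]
Adding exponents of each base unit: kg: 1, m: 2, s: -2
SI base units of gravitational potential energy: kg·m²/s²

Answer: kg·m²/s²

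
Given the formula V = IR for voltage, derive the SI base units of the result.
Units of each symbol in V = IR:
  I (current): A
  R (resistance, in ohms): kg·m²/(s³·A²)

Multiplying the contributions: [A] · [kg·m²/(s³·A²)]
Adding exponents of each base unit: kg: 1, m: 2, s: -3, A: -1
SI base units of voltage: kg·m²/(s³·A)

Answer: kg·m²/(s³·A)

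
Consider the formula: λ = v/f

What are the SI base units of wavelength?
Units of each symbol in λ = v/f:
  v (wave speed): m/s
  f (frequency): 1/s  → in the denominator, contributes s

Multiplying the contributions: [m/s] · [s]
Adding exponents of each base unit: m: 1
SI base units of wavelength: m

Answer: m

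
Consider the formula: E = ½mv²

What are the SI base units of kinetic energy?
Units of each symbol in E = ½mv²:
  m (mass): kg
  v (speed): m/s  → to the power 2, contributes m²/s²
  The factor ½ is dimensionless.

Multiplying the contributions: [kg] · [m²/s²]
Adding exponents of each base unit: kg: 1, m: 2, s: -2
SI base units of kinetic energy: kg·m²/s²

Answer: kg·m²/s²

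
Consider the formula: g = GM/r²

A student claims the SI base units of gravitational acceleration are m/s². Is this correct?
Units of each symbol in g = GM/r²:
  G (gravitational constant): m³/(kg·s²)
  M (mass): kg
  r (distance): m  → to the power 2 in the denominator, contributes 1/m²

Multiplying the contributions: [m³/(kg·s²)] · [kg] · [1/m²]
Adding exponents of each base unit: m: 1, s: -2
SI base units of gravitational acceleration: m/s²

The claimed units m/s² match the derived units, so the claim is correct.

Answer: Yes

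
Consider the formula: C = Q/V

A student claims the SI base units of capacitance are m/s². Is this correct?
Units of each symbol in C = Q/V:
  Q (charge, in coulombs): s·A
  V (voltage, in volts): kg·m²/(s³·A)  → in the denominator, contributes s³·A/(kg·m²)

Multiplying the contributions: [s·A] · [s³·A/(kg·m²)]
Adding exponents of each base unit: kg: -1, m: -2, s: 4, A: 2
SI base units of capacitance: s⁴·A²/(kg·m²)

The claimed units m/s² (exponents m: 1, s: -2) do not match the derived units s⁴·A²/(kg·m²) (exponents kg: -1, m: -2, s: 4, A: 2), so the claim is incorrect.

Answer: No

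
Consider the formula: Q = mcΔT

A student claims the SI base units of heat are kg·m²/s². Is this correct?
Units of each symbol in Q = mcΔT:
  m (mass): kg
  c (specific heat capacity, in J/(kg·K)): m²/(s²·K)
  ΔT (temperature change): K

Multiplying the contributions: [kg] · [m²/(s²·K)] · [K]
Adding exponents of each base unit: kg: 1, m: 2, s: -2
SI base units of heat: kg·m²/s²

The claimed units kg·m²/s² match the derived units, so the claim is correct.

Answer: Yes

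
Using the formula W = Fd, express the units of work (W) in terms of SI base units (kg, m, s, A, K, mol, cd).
Units of each symbol in W = Fd:
  F (force): kg·m/s²
  d (displacement): m

Multiplying the contributions: [kg·m/s²] · [m]
Adding exponents of each base unit: kg: 1, m: 2, s: -2
SI base units of work: kg·m²/s²

Answer: kg·m²/s²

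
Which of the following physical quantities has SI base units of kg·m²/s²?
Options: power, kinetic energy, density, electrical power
Checking the SI base units of each option:
  power (P = W/t): kg·m²/s³  ✗
  kinetic energy (E = ½mv²): kg·m²/s²  ✓ matches
  density (ρ = m/V): kg/m³  ✗
  electrical power (P = IV): kg·m²/s³  ✗

Only kinetic energy has units kg·m²/s².

Answer: kinetic energy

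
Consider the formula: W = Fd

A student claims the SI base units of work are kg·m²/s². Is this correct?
Units of each symbol in W = Fd:
  F (force): kg·m/s²
  d (displacement): m

Multiplying the contributions: [kg·m/s²] · [m]
Adding exponents of each base unit: kg: 1, m: 2, s: -2
SI base units of work: kg·m²/s²

The claimed units kg·m²/s² match the derived units, so the claim is correct.

Answer: Yes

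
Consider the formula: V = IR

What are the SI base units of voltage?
Units of each symbol in V = IR:
  I (current): A
  R (resistance, in ohms): kg·m²/(s³·A²)

Multiplying the contributions: [A] · [kg·m²/(s³·A²)]
Adding exponents of each base unit: kg: 1, m: 2, s: -3, A: -1
SI base units of voltage: kg·m²/(s³·A)

Answer: kg·m²/(s³·A)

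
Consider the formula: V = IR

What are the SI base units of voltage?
Units of each symbol in V = IR:
  I (current): A
  R (resistance, in ohms): kg·m²/(s³·A²)

Multiplying the contributions: [A] · [kg·m²/(s³·A²)]
Adding exponents of each base unit: kg: 1, m: 2, s: -3, A: -1
SI base units of voltage: kg·m²/(s³·A)

Answer: kg·m²/(s³·A)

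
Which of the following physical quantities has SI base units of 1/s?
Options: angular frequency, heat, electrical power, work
Checking the SI base units of each option:
  angular frequency (ω = 2πf): 1/s  ✓ matches
  heat (Q = mcΔT): kg·m²/s²  ✗
  electrical power (P = IV): kg·m²/s³  ✗
  work (W = Fd): kg·m²/s²  ✗

Only angular frequency has units 1/s.

Answer: angular frequency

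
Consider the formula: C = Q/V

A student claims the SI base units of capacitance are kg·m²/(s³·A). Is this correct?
Units of each symbol in C = Q/V:
  Q (charge, in coulombs): s·A
  V (voltage, in volts): kg·m²/(s³·A)  → in the denominator, contributes s³·A/(kg·m²)

Multiplying the contributions: [s·A] · [s³·A/(kg·m²)]
Adding exponents of each base unit: kg: -1, m: -2, s: 4, A: 2
SI base units of capacitance: s⁴·A²/(kg·m²)

The claimed units kg·m²/(s³·A) (exponents kg: 1, m: 2, s: -3, A: -1) do not match the derived units s⁴·A²/(kg·m²) (exponents kg: -1, m: -2, s: 4, A: 2), so the claim is incorrect.

Answer: No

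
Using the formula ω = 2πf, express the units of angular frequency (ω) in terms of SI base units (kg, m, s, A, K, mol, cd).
Units of each symbol in ω = 2πf:
  f (frequency): 1/s
  The factor 2π is dimensionless.

Multiplying the contributions: [1/s]
Adding exponents of each base unit: s: -1
SI base units of angular frequency: 1/s

Answer: 1/s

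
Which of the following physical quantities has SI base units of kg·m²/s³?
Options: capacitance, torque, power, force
Checking the SI base units of each option:
  capacitance (C = Q/V): s⁴·A²/(kg·m²)  ✗
  torque (τ = Fr): kg·m²/s²  ✗
  power (P = W/t): kg·m²/s³  ✓ matches
  force (F = ma): kg·m/s²  ✗

Only power has units kg·m²/s³.

Answer: power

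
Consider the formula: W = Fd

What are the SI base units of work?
Units of each symbol in W = Fd:
  F (force): kg·m/s²
  d (displacement): m

Multiplying the contributions: [kg·m/s²] · [m]
Adding exponents of each base unit: kg: 1, m: 2, s: -2
SI base units of work: kg·m²/s²

Answer: kg·m²/s²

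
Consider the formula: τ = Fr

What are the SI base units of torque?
Units of each symbol in τ = Fr:
  F (force): kg·m/s²
  r (lever arm): m

Multiplying the contributions: [kg·m/s²] · [m]
Adding exponents of each base unit: kg: 1, m: 2, s: -2
SI base units of torque: kg·m²/s²

Answer: kg·m²/s²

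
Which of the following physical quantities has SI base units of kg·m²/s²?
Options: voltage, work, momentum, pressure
Checking the SI base units of each option:
  voltage (V = IR): kg·m²/(s³·A)  ✗
  work (W = Fd): kg·m²/s²  ✓ matches
  momentum (p = mv): kg·m/s  ✗
  pressure (P = F/A): kg/(m·s²)  ✗

Only work has units kg·m²/s².

Answer: work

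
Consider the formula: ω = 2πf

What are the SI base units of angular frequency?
Units of each symbol in ω = 2πf:
  f (frequency): 1/s
  The factor 2π is dimensionless.

Multiplying the contributions: [1/s]
Adding exponents of each base unit: s: -1
SI base units of angular frequency: 1/s

Answer: 1/s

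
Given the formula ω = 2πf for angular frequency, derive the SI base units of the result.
Units of each symbol in ω = 2πf:
  f (frequency): 1/s
  The factor 2π is dimensionless.

Multiplying the contributions: [1/s]
Adding exponents of each base unit: s: -1
SI base units of angular frequency: 1/s

Answer: 1/s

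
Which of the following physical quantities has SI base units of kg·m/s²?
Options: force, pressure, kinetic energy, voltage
Checking the SI base units of each option:
  force (F = ma): kg·m/s²  ✓ matches
  pressure (P = F/A): kg/(m·s²)  ✗
  kinetic energy (E = ½mv²): kg·m²/s²  ✗
  voltage (V = IR): kg·m²/(s³·A)  ✗

Only force has units kg·m/s².

Answer: force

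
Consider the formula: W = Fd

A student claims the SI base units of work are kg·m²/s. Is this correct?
Units of each symbol in W = Fd:
  F (force): kg·m/s²
  d (displacement): m

Multiplying the contributions: [kg·m/s²] · [m]
Adding exponents of each base unit: kg: 1, m: 2, s: -2
SI base units of work: kg·m²/s²

The claimed units kg·m²/s (exponents kg: 1, m: 2, s: -1) do not match the derived units kg·m²/s² (exponents kg: 1, m: 2, s: -2), so the claim is incorrect.

Answer: No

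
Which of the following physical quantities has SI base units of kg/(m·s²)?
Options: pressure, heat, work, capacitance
Checking the SI base units of each option:
  pressure (P = F/A): kg/(m·s²)  ✓ matches
  heat (Q = mcΔT): kg·m²/s²  ✗
  work (W = Fd): kg·m²/s²  ✗
  capacitance (C = Q/V): s⁴·A²/(kg·m²)  ✗

Only pressure has units kg/(m·s²).

Answer: pressure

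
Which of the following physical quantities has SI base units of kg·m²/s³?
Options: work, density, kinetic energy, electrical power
Checking the SI base units of each option:
  work (W = Fd): kg·m²/s²  ✗
  density (ρ = m/V): kg/m³  ✗
  kinetic energy (E = ½mv²): kg·m²/s²  ✗
  electrical power (P = IV): kg·m²/s³  ✓ matches

Only electrical power has units kg·m²/s³.

Answer: electrical power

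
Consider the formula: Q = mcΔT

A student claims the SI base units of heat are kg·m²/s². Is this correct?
Units of each symbol in Q = mcΔT:
  m (mass): kg
  c (specific heat capacity, in J/(kg·K)): m²/(s²·K)
  ΔT (temperature change): K

Multiplying the contributions: [kg] · [m²/(s²·K)] · [K]
Adding exponents of each base unit: kg: 1, m: 2, s: -2
SI base units of heat: kg·m²/s²

The claimed units kg·m²/s² match the derived units, so the claim is correct.

Answer: Yes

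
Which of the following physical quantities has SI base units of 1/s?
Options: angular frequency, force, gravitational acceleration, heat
Checking the SI base units of each option:
  angular frequency (ω = 2πf): 1/s  ✓ matches
  force (F = ma): kg·m/s²  ✗
  gravitational acceleration (g = GM/r²): m/s²  ✗
  heat (Q = mcΔT): kg·m²/s²  ✗

Only angular frequency has units 1/s.

Answer: angular frequency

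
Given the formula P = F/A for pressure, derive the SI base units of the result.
Units of each symbol in P = F/A:
  F (force): kg·m/s²
  A (area): m²  → in the denominator, contributes 1/m²

Multiplying the contributions: [kg·m/s²] · [1/m²]
Adding exponents of each base unit: kg: 1, m: -1, s: -2
SI base units of pressure: kg/(m·s²)

Answer: kg/(m·s²)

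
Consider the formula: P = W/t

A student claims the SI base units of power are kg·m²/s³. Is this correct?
Units of each symbol in P = W/t:
  W (work): kg·m²/s²
  t (time): s  → in the denominator, contributes 1/s

Multiplying the contributions: [kg·m²/s²] · [1/s]
Adding exponents of each base unit: kg: 1, m: 2, s: -3
SI base units of power: kg·m²/s³

The claimed units kg·m²/s³ match the derived units, so the claim is correct.

Answer: Yes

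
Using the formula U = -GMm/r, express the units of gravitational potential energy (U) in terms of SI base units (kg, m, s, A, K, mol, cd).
Units of each symbol in U = -GMm/r:
  G (gravitational constant): m³/(kg·s²)
  M (mass): kg
  m (mass): kg
  r (distance): m  → in the denominator, contributes 1/m
  The minus sign does not affect the units.

Multiplying the contributions: [m³/(kg·s²)] · [kg] · [kg] · [1/m]
Adding exponents of each base unit: kg: 1, m: 2, s: -2
SI base units of gravitational potential energy: kg·m²/s²

Answer: kg·m²/s²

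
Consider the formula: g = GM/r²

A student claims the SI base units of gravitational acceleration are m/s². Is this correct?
Units of each symbol in g = GM/r²:
  G (gravitational constant): m³/(kg·s²)
  M (mass): kg
  r (distance): m  → to the power 2 in the denominator, contributes 1/m²

Multiplying the contributions: [m³/(kg·s²)] · [kg] · [1/m²]
Adding exponents of each base unit: m: 1, s: -2
SI base units of gravitational acceleration: m/s²

The claimed units m/s² match the derived units, so the claim is correct.

Answer: Yes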